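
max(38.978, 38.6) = 38.978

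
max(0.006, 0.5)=0.5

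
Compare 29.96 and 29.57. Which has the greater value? 29.96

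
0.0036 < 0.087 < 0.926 True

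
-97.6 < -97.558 True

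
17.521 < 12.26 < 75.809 False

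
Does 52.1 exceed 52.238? No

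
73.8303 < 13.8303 False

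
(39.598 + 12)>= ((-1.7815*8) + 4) True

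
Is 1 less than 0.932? No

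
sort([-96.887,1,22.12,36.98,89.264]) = [-96.887,1,22.12,36.98,89.264]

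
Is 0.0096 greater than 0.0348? No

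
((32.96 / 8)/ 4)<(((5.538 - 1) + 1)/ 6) False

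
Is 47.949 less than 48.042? Yes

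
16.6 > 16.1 True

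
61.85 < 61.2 False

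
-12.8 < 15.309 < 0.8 False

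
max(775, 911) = 911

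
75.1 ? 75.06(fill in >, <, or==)>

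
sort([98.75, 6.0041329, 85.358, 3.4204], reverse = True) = [98.75, 85.358, 6.0041329, 3.4204]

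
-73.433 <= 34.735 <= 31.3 False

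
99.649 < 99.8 True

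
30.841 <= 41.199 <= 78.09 True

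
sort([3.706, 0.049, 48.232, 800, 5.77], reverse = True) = [800, 48.232, 5.77, 3.706, 0.049]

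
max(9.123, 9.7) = 9.7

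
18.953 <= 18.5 False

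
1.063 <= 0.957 False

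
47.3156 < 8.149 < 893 False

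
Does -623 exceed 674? No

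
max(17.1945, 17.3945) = 17.3945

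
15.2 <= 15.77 True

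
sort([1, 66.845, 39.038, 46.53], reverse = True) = [66.845, 46.53, 39.038, 1]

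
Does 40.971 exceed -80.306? Yes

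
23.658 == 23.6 False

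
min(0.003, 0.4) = 0.003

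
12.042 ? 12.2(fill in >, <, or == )<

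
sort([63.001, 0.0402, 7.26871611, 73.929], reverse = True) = [73.929, 63.001, 7.26871611, 0.0402]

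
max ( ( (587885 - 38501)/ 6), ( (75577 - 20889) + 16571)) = 91564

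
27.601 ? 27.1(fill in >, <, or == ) >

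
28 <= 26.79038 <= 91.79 False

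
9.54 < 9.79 True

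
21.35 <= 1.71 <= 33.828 False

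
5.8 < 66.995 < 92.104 True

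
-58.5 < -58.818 False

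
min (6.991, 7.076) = 6.991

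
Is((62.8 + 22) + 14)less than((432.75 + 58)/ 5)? No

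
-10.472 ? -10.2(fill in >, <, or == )<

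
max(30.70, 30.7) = 30.7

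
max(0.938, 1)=1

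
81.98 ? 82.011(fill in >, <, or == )<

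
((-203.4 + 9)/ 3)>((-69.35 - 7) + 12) False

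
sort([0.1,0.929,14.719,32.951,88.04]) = [0.1,0.929,14.719,32.951,88.04]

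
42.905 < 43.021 True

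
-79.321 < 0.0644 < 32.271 True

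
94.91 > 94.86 True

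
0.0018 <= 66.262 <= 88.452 True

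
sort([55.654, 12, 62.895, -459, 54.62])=[-459, 12, 54.62, 55.654, 62.895]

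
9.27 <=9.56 True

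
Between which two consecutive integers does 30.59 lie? 30 and 31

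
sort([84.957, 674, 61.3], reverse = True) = [674, 84.957, 61.3]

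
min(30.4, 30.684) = 30.4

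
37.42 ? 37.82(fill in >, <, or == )<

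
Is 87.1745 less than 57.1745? No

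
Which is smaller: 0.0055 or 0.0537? 0.0055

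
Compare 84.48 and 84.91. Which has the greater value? 84.91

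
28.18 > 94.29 False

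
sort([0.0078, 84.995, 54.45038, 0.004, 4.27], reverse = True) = [84.995, 54.45038, 4.27, 0.0078, 0.004]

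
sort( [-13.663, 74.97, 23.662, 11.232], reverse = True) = [74.97, 23.662, 11.232, -13.663]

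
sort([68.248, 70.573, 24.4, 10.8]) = [10.8, 24.4, 68.248, 70.573]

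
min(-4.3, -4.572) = -4.572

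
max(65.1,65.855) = 65.855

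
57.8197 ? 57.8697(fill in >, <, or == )<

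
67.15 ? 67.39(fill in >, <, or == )<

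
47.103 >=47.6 False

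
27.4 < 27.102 False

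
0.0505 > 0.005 True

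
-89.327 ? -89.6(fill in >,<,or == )>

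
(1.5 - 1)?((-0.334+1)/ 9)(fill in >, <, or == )>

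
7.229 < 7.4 True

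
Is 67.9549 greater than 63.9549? Yes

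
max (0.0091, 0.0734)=0.0734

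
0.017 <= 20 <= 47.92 True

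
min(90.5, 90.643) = 90.5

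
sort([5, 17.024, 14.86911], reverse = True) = [17.024, 14.86911, 5]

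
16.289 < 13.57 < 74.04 False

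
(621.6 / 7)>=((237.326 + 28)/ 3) True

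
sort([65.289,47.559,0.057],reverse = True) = [65.289,47.559,0.057]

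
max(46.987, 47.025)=47.025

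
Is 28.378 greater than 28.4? No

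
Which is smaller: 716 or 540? 540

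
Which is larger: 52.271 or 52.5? 52.5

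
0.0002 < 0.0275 True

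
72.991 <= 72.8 False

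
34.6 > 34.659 False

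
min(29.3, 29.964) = 29.3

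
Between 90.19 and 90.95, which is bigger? 90.95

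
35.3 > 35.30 False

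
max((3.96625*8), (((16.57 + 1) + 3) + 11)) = 31.73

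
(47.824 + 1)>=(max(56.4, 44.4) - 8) True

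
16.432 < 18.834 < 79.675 True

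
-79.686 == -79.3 False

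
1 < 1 False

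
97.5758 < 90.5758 False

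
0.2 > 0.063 True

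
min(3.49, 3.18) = 3.18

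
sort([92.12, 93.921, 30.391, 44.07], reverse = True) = [93.921, 92.12, 44.07, 30.391]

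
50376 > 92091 False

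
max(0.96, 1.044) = 1.044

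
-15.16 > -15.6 True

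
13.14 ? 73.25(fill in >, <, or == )<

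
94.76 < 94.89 True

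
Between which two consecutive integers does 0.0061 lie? 0 and 1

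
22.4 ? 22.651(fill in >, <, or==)<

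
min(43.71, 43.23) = 43.23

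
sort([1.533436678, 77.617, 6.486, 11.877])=[1.533436678, 6.486, 11.877, 77.617]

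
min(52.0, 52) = 52.0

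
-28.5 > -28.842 True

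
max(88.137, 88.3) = 88.3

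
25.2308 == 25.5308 False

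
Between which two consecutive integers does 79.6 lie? 79 and 80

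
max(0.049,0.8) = 0.8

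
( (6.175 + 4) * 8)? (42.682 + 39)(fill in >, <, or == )<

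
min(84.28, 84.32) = 84.28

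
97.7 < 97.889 True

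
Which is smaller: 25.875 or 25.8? 25.8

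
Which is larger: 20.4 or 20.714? 20.714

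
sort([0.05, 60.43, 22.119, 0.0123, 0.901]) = [0.0123, 0.05, 0.901, 22.119, 60.43]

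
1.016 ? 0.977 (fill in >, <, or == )>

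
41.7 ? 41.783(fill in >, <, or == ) <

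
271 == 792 False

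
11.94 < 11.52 False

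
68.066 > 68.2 False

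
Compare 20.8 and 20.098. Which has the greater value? 20.8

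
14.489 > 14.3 True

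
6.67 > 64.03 False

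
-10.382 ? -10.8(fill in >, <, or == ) >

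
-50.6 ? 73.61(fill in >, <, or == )<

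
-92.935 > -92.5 False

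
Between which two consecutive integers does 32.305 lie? 32 and 33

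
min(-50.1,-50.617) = -50.617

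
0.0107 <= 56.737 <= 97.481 True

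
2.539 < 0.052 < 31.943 False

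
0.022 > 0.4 False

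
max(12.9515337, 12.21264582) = 12.9515337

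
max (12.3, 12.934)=12.934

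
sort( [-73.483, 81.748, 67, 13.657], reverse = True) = [81.748, 67, 13.657, -73.483]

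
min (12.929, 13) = 12.929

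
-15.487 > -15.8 True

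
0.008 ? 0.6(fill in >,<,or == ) <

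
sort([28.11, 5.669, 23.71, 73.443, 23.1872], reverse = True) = [73.443, 28.11, 23.71, 23.1872, 5.669]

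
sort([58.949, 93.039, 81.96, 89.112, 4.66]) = [4.66, 58.949, 81.96, 89.112, 93.039]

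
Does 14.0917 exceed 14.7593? No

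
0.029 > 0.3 False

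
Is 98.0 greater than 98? No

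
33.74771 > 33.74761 True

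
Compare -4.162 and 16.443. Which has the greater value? 16.443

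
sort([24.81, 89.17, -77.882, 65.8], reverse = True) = [89.17, 65.8, 24.81, -77.882]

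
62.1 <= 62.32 True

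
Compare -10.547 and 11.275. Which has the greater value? 11.275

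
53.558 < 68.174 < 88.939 True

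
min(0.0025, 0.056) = 0.0025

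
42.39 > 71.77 False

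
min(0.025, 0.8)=0.025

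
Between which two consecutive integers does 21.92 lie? 21 and 22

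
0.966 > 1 False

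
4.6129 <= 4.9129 True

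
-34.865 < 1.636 True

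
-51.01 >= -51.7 True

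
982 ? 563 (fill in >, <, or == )>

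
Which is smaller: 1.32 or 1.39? 1.32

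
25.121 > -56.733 True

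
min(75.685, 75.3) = 75.3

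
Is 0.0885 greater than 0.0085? Yes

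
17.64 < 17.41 False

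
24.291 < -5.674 False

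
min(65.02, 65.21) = 65.02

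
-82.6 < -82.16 True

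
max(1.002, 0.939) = 1.002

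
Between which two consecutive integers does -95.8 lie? -96 and -95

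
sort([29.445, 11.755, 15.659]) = [11.755, 15.659, 29.445]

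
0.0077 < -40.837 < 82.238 False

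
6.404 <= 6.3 False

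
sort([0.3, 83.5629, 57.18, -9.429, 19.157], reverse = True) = [83.5629, 57.18, 19.157, 0.3, -9.429]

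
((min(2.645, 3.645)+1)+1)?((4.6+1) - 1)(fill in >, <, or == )>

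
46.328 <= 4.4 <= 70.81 False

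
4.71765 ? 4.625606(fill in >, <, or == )>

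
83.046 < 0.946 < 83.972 False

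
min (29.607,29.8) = 29.607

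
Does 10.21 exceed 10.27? No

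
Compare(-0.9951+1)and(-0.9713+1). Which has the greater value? (-0.9713+1)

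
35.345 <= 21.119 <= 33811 False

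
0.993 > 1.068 False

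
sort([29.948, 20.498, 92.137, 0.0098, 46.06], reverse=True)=[92.137, 46.06, 29.948, 20.498, 0.0098]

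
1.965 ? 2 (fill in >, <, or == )<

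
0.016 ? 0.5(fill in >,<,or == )<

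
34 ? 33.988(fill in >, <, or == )>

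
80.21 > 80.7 False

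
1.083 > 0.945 True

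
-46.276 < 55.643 True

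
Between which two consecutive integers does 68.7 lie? 68 and 69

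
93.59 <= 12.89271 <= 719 False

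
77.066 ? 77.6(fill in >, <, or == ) <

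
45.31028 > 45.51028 False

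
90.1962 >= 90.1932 True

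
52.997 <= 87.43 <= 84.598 False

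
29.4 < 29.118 False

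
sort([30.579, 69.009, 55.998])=[30.579, 55.998, 69.009]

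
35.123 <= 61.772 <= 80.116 True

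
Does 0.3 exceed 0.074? Yes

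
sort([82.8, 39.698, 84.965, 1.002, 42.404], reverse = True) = [84.965, 82.8, 42.404, 39.698, 1.002]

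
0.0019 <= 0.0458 True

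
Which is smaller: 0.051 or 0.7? 0.051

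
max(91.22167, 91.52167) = 91.52167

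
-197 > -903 True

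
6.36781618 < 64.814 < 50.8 False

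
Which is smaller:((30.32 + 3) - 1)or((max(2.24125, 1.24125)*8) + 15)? ((30.32 + 3) - 1)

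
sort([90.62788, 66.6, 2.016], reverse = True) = [90.62788, 66.6, 2.016]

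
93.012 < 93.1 True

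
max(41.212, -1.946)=41.212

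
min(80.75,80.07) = 80.07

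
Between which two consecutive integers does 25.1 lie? 25 and 26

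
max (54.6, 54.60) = 54.60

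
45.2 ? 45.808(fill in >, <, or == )<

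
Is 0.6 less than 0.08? No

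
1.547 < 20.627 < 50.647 True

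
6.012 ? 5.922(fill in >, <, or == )>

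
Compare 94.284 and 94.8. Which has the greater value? 94.8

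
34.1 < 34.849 True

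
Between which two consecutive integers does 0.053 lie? 0 and 1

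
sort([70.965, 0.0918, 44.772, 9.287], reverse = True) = [70.965, 44.772, 9.287, 0.0918]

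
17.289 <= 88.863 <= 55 False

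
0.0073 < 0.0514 True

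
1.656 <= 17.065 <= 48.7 True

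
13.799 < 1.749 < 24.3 False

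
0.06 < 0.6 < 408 True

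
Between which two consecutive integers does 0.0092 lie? 0 and 1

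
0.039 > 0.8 False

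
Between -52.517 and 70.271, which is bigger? 70.271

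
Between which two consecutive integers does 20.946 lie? 20 and 21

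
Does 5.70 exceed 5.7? No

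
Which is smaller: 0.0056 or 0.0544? 0.0056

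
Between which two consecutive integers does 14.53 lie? 14 and 15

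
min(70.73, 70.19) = 70.19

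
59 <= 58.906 False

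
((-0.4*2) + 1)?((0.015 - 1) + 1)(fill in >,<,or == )>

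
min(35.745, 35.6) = 35.6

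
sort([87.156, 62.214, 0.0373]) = [0.0373, 62.214, 87.156]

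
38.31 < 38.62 True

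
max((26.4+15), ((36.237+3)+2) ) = 41.4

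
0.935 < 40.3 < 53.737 True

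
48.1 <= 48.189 True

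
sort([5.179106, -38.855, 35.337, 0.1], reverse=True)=[35.337, 5.179106, 0.1, -38.855]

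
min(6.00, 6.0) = 6.00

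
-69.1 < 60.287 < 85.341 True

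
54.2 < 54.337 True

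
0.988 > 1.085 False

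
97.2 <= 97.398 True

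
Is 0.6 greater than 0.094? Yes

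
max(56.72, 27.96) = 56.72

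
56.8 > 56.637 True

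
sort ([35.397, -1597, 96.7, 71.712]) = [-1597, 35.397, 71.712, 96.7]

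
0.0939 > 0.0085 True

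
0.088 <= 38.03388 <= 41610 True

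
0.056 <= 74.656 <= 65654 True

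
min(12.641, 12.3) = 12.3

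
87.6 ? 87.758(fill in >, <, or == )<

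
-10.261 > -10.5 True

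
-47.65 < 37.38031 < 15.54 False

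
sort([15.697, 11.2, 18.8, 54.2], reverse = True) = [54.2, 18.8, 15.697, 11.2]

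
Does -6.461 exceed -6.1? No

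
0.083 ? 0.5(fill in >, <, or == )<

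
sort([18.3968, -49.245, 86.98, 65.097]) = [-49.245, 18.3968, 65.097, 86.98]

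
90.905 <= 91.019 True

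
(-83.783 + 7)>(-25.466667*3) False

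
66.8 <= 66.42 False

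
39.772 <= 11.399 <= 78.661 False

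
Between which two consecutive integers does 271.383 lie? 271 and 272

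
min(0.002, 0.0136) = 0.002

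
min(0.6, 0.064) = 0.064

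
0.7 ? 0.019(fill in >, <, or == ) >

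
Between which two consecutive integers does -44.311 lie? -45 and -44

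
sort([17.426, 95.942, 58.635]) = [17.426, 58.635, 95.942]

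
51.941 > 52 False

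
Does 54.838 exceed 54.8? Yes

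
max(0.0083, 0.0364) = 0.0364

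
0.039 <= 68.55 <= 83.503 True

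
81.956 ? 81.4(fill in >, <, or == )>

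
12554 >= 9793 True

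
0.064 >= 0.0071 True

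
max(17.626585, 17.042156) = 17.626585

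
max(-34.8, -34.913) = -34.8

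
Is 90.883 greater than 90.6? Yes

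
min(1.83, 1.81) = 1.81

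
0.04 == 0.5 False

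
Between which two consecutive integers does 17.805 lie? 17 and 18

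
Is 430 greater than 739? No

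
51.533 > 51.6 False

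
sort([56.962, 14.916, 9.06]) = [9.06, 14.916, 56.962]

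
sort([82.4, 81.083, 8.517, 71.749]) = [8.517, 71.749, 81.083, 82.4]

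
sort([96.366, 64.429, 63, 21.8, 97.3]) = [21.8, 63, 64.429, 96.366, 97.3]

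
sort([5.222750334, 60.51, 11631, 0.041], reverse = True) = [11631, 60.51, 5.222750334, 0.041]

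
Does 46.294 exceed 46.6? No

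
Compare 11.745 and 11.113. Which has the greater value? 11.745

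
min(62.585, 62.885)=62.585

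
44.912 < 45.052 True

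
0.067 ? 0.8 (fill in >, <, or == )<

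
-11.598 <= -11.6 False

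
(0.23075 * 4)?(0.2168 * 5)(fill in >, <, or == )<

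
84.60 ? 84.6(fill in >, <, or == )==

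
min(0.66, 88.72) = 0.66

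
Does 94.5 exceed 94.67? No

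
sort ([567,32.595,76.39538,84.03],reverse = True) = [567,84.03,76.39538,32.595]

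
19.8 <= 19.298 False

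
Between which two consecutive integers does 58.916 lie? 58 and 59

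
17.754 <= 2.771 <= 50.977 False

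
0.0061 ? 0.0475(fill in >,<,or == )<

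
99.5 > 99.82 False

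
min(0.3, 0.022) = 0.022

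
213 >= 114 True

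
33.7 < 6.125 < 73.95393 False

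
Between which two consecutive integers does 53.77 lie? 53 and 54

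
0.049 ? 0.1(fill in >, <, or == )<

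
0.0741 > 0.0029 True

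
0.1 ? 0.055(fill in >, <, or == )>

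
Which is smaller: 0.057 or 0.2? 0.057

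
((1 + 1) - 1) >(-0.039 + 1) True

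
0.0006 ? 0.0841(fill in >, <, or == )<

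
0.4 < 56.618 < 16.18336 False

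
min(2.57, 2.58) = 2.57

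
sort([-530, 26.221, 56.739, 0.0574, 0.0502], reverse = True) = [56.739, 26.221, 0.0574, 0.0502, -530]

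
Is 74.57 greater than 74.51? Yes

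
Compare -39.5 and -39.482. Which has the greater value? -39.482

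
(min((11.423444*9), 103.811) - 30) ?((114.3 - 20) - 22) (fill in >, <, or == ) >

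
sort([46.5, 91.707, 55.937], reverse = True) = [91.707, 55.937, 46.5]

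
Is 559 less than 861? Yes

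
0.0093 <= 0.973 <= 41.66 True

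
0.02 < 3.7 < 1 False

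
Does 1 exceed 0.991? Yes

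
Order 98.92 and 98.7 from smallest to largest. 98.7,98.92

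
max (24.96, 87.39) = 87.39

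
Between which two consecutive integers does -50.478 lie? -51 and -50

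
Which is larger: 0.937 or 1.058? 1.058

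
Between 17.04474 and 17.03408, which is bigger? 17.04474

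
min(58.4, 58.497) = 58.4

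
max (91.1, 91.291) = 91.291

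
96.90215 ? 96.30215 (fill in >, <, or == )>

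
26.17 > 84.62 False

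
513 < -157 False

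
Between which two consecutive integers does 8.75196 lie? 8 and 9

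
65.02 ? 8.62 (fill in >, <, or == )>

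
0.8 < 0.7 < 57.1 False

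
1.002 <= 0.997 False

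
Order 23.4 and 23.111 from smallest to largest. 23.111,23.4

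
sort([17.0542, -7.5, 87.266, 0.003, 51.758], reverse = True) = [87.266, 51.758, 17.0542, 0.003, -7.5]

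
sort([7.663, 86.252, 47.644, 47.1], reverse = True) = [86.252, 47.644, 47.1, 7.663]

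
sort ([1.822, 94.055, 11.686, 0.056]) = [0.056, 1.822, 11.686, 94.055]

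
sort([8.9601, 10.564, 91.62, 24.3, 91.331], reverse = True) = [91.62, 91.331, 24.3, 10.564, 8.9601]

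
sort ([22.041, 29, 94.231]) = [22.041, 29, 94.231]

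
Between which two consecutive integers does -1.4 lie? -2 and -1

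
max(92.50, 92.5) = 92.5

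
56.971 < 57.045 True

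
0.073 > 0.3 False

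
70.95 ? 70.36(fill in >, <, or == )>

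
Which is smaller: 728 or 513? 513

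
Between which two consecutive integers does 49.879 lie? 49 and 50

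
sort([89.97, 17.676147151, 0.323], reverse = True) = [89.97, 17.676147151, 0.323]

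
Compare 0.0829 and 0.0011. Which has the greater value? 0.0829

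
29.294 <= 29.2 False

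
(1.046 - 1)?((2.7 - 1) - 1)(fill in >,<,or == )<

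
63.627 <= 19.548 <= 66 False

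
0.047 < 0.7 True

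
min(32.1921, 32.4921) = 32.1921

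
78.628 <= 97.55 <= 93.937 False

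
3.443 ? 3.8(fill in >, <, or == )<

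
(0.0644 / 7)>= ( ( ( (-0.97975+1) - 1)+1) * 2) False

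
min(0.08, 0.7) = 0.08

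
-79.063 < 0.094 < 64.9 True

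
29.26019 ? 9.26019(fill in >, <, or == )>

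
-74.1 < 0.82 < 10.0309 True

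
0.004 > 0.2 False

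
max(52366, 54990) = 54990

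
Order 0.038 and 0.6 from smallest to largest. 0.038, 0.6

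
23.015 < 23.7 True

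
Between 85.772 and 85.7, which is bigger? 85.772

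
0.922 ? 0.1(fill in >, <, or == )>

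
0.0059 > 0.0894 False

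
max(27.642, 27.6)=27.642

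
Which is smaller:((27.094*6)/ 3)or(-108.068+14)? (-108.068+14)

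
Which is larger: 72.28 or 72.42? 72.42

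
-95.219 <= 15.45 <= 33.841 True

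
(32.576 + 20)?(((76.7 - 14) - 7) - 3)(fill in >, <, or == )<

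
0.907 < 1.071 True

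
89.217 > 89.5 False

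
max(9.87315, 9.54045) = 9.87315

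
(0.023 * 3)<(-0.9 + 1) True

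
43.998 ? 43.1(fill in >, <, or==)>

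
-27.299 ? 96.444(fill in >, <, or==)<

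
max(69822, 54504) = 69822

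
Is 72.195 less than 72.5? Yes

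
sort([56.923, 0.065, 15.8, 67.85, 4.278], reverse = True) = [67.85, 56.923, 15.8, 4.278, 0.065]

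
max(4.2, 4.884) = 4.884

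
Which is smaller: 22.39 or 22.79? 22.39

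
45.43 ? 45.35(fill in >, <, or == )>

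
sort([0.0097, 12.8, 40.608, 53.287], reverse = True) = [53.287, 40.608, 12.8, 0.0097]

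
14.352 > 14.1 True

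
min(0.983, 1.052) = 0.983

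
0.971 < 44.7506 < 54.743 True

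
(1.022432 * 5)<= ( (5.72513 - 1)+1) True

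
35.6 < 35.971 True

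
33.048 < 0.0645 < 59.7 False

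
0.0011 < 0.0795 True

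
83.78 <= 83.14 False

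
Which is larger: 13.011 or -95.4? 13.011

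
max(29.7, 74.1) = 74.1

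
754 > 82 True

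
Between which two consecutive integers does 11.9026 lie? 11 and 12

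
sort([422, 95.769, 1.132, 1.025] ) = [1.025, 1.132, 95.769, 422]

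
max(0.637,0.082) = 0.637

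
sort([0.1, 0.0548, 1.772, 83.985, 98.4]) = [0.0548, 0.1, 1.772, 83.985, 98.4]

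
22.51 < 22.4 False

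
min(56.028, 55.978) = 55.978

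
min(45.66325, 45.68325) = 45.66325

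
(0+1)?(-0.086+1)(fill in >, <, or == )>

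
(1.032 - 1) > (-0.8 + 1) False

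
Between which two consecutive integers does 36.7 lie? 36 and 37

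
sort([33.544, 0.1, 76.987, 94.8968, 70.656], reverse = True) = [94.8968, 76.987, 70.656, 33.544, 0.1]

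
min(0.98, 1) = 0.98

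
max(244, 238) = 244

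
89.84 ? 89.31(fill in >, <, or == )>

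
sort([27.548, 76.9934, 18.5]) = [18.5, 27.548, 76.9934]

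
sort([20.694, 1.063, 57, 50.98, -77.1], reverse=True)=[57, 50.98, 20.694, 1.063, -77.1]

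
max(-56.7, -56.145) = -56.145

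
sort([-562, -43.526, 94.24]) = [-562, -43.526, 94.24]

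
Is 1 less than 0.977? No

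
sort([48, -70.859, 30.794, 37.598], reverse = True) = [48, 37.598, 30.794, -70.859]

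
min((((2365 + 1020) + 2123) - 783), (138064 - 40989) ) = 4725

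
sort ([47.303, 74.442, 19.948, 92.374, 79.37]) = [19.948, 47.303, 74.442, 79.37, 92.374]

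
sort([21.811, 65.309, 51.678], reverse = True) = [65.309, 51.678, 21.811]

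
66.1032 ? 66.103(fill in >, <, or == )>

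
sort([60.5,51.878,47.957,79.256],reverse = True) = [79.256,60.5,51.878,47.957]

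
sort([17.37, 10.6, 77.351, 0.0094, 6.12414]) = [0.0094, 6.12414, 10.6, 17.37, 77.351]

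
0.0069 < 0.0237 True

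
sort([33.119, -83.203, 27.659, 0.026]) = [-83.203, 0.026, 27.659, 33.119]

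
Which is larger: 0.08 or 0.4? 0.4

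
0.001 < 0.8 True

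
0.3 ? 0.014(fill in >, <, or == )>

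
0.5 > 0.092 True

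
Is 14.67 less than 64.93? Yes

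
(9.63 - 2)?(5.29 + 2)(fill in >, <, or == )>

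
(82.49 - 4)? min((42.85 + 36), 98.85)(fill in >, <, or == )<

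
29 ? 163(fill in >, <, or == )<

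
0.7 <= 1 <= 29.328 True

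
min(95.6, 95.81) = 95.6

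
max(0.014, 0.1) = 0.1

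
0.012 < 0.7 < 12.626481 True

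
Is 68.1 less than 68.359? Yes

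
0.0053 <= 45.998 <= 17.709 False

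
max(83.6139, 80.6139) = 83.6139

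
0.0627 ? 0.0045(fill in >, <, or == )>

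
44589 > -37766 True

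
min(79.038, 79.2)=79.038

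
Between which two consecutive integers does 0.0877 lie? 0 and 1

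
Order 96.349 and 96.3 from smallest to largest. 96.3, 96.349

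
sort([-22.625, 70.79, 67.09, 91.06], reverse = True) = [91.06, 70.79, 67.09, -22.625]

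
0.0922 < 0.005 False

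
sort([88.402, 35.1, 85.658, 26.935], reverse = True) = [88.402, 85.658, 35.1, 26.935]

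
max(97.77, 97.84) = 97.84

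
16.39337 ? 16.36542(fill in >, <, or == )>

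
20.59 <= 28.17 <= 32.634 True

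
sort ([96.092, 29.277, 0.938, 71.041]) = [0.938, 29.277, 71.041, 96.092]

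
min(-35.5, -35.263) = -35.5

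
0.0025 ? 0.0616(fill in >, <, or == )<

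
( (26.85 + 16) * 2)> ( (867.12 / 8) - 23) True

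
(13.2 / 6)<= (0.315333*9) True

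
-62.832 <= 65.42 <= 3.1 False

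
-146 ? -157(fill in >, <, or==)>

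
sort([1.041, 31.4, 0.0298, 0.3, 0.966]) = [0.0298, 0.3, 0.966, 1.041, 31.4]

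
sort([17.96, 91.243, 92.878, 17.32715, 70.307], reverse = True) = [92.878, 91.243, 70.307, 17.96, 17.32715]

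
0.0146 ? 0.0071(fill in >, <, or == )>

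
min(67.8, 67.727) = 67.727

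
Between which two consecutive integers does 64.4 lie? 64 and 65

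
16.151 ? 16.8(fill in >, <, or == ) <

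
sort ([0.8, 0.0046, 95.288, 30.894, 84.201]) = [0.0046, 0.8, 30.894, 84.201, 95.288]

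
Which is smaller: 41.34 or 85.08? 41.34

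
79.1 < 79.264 True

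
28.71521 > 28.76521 False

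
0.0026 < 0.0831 True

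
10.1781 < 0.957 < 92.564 False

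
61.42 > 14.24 True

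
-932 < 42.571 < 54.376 True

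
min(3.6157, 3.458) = 3.458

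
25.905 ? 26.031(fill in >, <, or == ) <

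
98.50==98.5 True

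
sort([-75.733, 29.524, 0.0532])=[-75.733, 0.0532, 29.524]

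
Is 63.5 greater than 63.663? No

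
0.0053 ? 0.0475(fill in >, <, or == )<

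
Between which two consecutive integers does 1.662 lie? 1 and 2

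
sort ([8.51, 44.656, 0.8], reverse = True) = [44.656, 8.51, 0.8]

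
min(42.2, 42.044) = 42.044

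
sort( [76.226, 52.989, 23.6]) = [23.6, 52.989, 76.226]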